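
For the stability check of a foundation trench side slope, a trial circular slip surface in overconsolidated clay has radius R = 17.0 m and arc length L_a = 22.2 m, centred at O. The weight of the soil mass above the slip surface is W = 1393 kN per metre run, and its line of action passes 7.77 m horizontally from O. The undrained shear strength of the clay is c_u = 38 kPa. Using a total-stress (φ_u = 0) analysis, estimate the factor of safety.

Taking moments about the centre O, the resisting moment is provided by the undrained shear strength acting along the arc:
M_R = c_u·L_a·R = 38·22.20·17.0 = 14341.2 kN·m/m
M_D = W·d = 1393·7.77 = 10823.6 kN·m/m
FS = M_R / M_D = 14341.2 / 10823.6 = 1.325

FS = 1.32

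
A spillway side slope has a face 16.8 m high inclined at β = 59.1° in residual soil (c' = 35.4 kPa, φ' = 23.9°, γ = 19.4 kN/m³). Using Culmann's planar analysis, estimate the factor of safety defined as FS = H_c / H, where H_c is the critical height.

FS = 1.86

H_c = (4c'/γ) · sinβ cosφ' / [1 − cos(β − φ')]
    = (4·35.4/19.4) · sin59.1°·cos23.9° / [1 − cos35.2°]
    = 7.299 · 0.7845 / 0.1829 = 31.31 m
FS = H_c / H = 31.31 / 16.8 = 1.864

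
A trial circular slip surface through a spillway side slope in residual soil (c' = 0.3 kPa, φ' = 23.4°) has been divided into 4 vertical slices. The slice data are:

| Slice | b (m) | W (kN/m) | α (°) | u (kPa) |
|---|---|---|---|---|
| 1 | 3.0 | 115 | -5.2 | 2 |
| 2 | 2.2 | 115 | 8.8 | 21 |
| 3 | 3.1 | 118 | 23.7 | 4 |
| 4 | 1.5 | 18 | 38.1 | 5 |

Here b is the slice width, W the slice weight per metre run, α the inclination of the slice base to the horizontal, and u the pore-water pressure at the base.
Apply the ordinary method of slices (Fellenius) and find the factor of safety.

Ordinary method of slices: FS = Σ[c'·Δl_i + (W_i cosα_i − u_i·Δl_i)·tanφ'] / Σ W_i sinα_i, with Δl_i = b_i / cosα_i.
Slice 1: Δl = 3.0/cos(-5.2°) = 3.012 m; N'_1 = 115·cos(-5.2°) − 2·3.012 = 108.5; c'Δl = 0.90; W sinα = -10.4
Slice 2: Δl = 2.2/cos8.8° = 2.226 m; N'_2 = 115·cos8.8° − 21·2.226 = 66.9; c'Δl = 0.67; W sinα = 17.6
Slice 3: Δl = 3.1/cos23.7° = 3.386 m; N'_3 = 118·cos23.7° − 4·3.386 = 94.5; c'Δl = 1.02; W sinα = 47.4
Slice 4: Δl = 1.5/cos38.1° = 1.906 m; N'_4 = 18·cos38.1° − 5·1.906 = 4.6; c'Δl = 0.57; W sinα = 11.1
Σc'Δl = 3.2 kN/m; ΣN' = 274.5 kN/m; ΣW sinα = 65.7 kN/m
Resisting = 3.2 + 274.5·tan23.4° = 3.2 + 118.8 = 122.0 kN/m
FS = 122.0 / 65.7 = 1.856

FS = 1.86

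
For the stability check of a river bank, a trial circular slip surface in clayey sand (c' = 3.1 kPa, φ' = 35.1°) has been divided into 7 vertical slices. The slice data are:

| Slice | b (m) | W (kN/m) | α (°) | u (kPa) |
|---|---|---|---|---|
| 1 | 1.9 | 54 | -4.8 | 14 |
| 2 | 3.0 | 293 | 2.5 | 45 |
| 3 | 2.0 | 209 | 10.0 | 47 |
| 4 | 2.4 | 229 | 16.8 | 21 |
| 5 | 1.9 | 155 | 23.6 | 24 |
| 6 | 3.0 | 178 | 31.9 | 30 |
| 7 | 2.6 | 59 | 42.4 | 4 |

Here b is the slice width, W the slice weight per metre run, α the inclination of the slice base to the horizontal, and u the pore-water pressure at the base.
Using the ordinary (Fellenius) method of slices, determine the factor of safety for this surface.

Ordinary method of slices: FS = Σ[c'·Δl_i + (W_i cosα_i − u_i·Δl_i)·tanφ'] / Σ W_i sinα_i, with Δl_i = b_i / cosα_i.
Slice 1: Δl = 1.9/cos(-4.8°) = 1.907 m; N'_1 = 54·cos(-4.8°) − 14·1.907 = 27.1; c'Δl = 5.91; W sinα = -4.5
Slice 2: Δl = 3.0/cos2.5° = 3.003 m; N'_2 = 293·cos2.5° − 45·3.003 = 157.6; c'Δl = 9.31; W sinα = 12.8
Slice 3: Δl = 2.0/cos10.0° = 2.031 m; N'_3 = 209·cos10.0° − 47·2.031 = 110.4; c'Δl = 6.30; W sinα = 36.3
Slice 4: Δl = 2.4/cos16.8° = 2.507 m; N'_4 = 229·cos16.8° − 21·2.507 = 166.6; c'Δl = 7.77; W sinα = 66.2
Slice 5: Δl = 1.9/cos23.6° = 2.073 m; N'_5 = 155·cos23.6° − 24·2.073 = 92.3; c'Δl = 6.43; W sinα = 62.1
Slice 6: Δl = 3.0/cos31.9° = 3.534 m; N'_6 = 178·cos31.9° − 30·3.534 = 45.1; c'Δl = 10.95; W sinα = 94.1
Slice 7: Δl = 2.6/cos42.4° = 3.521 m; N'_7 = 59·cos42.4° − 4·3.521 = 29.5; c'Δl = 10.91; W sinα = 39.8
Σc'Δl = 57.6 kN/m; ΣN' = 628.5 kN/m; ΣW sinα = 306.6 kN/m
Resisting = 57.6 + 628.5·tan35.1° = 57.6 + 441.7 = 499.3 kN/m
FS = 499.3 / 306.6 = 1.628

FS = 1.63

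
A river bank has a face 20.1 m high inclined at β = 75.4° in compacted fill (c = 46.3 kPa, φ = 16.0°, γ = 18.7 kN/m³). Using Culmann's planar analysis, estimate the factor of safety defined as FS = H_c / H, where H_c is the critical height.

FS = 0.93

H_c = (4c/γ) · sinβ cosφ / [1 − cos(β − φ)]
    = (4·46.3/18.7) · sin75.4°·cos16.0° / [1 − cos59.4°]
    = 9.904 · 0.9302 / 0.4910 = 18.76 m
FS = H_c / H = 18.76 / 20.1 = 0.934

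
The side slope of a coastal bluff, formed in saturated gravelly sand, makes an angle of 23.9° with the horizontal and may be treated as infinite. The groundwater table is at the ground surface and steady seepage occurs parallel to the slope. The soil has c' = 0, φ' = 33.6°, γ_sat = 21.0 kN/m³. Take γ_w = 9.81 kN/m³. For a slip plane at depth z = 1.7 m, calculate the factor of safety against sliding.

With seepage parallel to the slope and the water table at the surface, the effective normal stress on the slip plane uses the buoyant unit weight γ' = γ_sat − γ_w while the driving shear stress uses γ_sat:
FS = [c' + γ' z cos²β tanφ'] / [γ_sat z sinβ cosβ]
(For c' = 0 this reduces to FS = (γ'/γ_sat)·tanφ'/tanβ.)
γ' = 21.0 − 9.81 = 11.19 kN/m³
Numerator = 0.0 + 11.19·1.7·cos²23.9°·tan33.6° = 0.0 + 11.19·1.7·0.8359·0.6644 = 10.564 kPa
Denominator = 21.0·1.7·sin23.9°·cos23.9° = 21.0·1.7·0.4051·0.9143 = 13.223 kPa
FS = 10.564 / 13.223 = 0.799

FS = 0.80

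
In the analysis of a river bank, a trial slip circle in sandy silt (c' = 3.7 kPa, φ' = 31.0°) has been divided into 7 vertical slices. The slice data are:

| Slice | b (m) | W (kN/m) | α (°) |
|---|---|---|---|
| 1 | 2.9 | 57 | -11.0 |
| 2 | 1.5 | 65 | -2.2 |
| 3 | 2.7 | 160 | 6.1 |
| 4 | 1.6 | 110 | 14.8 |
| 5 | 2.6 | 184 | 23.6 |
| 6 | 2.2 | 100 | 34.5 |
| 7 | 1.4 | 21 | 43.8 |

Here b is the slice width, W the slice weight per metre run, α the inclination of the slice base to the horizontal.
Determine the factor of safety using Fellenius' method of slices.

FS = 2.56

Ordinary method of slices: FS = Σ[c'·Δl_i + (W_i cosα_i)·tanφ'] / Σ W_i sinα_i, with Δl_i = b_i / cosα_i.
Slice 1: Δl = 2.9/cos(-11.0°) = 2.954 m; N'_1 = 57·cos(-11.0°) = 56.0; c'Δl = 10.93; W sinα = -10.9
Slice 2: Δl = 1.5/cos(-2.2°) = 1.501 m; N'_2 = 65·cos(-2.2°) = 65.0; c'Δl = 5.55; W sinα = -2.5
Slice 3: Δl = 2.7/cos6.1° = 2.715 m; N'_3 = 160·cos6.1° = 159.1; c'Δl = 10.05; W sinα = 17.0
Slice 4: Δl = 1.6/cos14.8° = 1.655 m; N'_4 = 110·cos14.8° = 106.4; c'Δl = 6.12; W sinα = 28.1
Slice 5: Δl = 2.6/cos23.6° = 2.837 m; N'_5 = 184·cos23.6° = 168.6; c'Δl = 10.50; W sinα = 73.7
Slice 6: Δl = 2.2/cos34.5° = 2.669 m; N'_6 = 100·cos34.5° = 82.4; c'Δl = 9.88; W sinα = 56.6
Slice 7: Δl = 1.4/cos43.8° = 1.940 m; N'_7 = 21·cos43.8° = 15.2; c'Δl = 7.18; W sinα = 14.5
Σc'Δl = 60.2 kN/m; ΣN' = 652.5 kN/m; ΣW sinα = 176.6 kN/m
Resisting = 60.2 + 652.5·tan31.0° = 60.2 + 392.1 = 452.3 kN/m
FS = 452.3 / 176.6 = 2.562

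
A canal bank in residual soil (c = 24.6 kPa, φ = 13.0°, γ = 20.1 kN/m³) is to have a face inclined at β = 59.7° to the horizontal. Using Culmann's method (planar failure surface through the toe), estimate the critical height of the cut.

H_c = 13.11 m

Culmann's analysis gives the critical failure plane at α_cr = (β + φ)/2 = (59.7 + 13.0)/2 = 36.4°, and the critical height
H_c = (4c/γ) · sinβ cosφ / [1 − cos(β − φ)]
    = (4·24.6/20.1) · sin59.7°·cos13.0° / [1 − cos(46.7°)]
    = 4.896 · 0.8634·0.9744 / [1 − 0.6858]
    = 4.896 · 0.8413 / 0.3142
    = 13.11 m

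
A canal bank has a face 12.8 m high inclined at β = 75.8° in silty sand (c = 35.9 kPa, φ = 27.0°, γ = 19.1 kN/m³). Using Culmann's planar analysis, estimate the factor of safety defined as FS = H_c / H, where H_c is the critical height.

H_c = (4c/γ) · sinβ cosφ / [1 − cos(β − φ)]
    = (4·35.9/19.1) · sin75.8°·cos27.0° / [1 − cos48.8°]
    = 7.518 · 0.8638 / 0.3413 = 19.03 m
FS = H_c / H = 19.03 / 12.8 = 1.487

FS = 1.49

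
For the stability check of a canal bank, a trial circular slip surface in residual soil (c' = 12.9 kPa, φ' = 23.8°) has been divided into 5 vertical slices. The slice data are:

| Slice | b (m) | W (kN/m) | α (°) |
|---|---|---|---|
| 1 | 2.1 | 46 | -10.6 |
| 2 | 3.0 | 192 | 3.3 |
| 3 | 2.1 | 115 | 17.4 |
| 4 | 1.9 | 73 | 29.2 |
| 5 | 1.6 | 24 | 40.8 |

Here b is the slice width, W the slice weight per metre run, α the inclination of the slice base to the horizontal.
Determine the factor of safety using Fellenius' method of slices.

FS = 3.84

Ordinary method of slices: FS = Σ[c'·Δl_i + (W_i cosα_i)·tanφ'] / Σ W_i sinα_i, with Δl_i = b_i / cosα_i.
Slice 1: Δl = 2.1/cos(-10.6°) = 2.136 m; N'_1 = 46·cos(-10.6°) = 45.2; c'Δl = 27.56; W sinα = -8.5
Slice 2: Δl = 3.0/cos3.3° = 3.005 m; N'_2 = 192·cos3.3° = 191.7; c'Δl = 38.76; W sinα = 11.1
Slice 3: Δl = 2.1/cos17.4° = 2.201 m; N'_3 = 115·cos17.4° = 109.7; c'Δl = 28.39; W sinα = 34.4
Slice 4: Δl = 1.9/cos29.2° = 2.177 m; N'_4 = 73·cos29.2° = 63.7; c'Δl = 28.08; W sinα = 35.6
Slice 5: Δl = 1.6/cos40.8° = 2.114 m; N'_5 = 24·cos40.8° = 18.2; c'Δl = 27.27; W sinα = 15.7
Σc'Δl = 150.1 kN/m; ΣN' = 428.5 kN/m; ΣW sinα = 88.3 kN/m
Resisting = 150.1 + 428.5·tan23.8° = 150.1 + 189.0 = 339.1 kN/m
FS = 339.1 / 88.3 = 3.841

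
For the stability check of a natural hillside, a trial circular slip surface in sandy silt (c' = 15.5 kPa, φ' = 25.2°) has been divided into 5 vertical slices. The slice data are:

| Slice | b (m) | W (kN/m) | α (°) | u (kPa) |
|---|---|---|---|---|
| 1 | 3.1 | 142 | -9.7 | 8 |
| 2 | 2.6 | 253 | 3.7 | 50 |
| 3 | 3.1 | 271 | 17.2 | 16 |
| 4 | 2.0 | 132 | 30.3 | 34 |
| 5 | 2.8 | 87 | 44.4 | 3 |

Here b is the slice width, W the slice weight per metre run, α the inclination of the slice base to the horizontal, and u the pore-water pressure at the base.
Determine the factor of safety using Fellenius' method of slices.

Ordinary method of slices: FS = Σ[c'·Δl_i + (W_i cosα_i − u_i·Δl_i)·tanφ'] / Σ W_i sinα_i, with Δl_i = b_i / cosα_i.
Slice 1: Δl = 3.1/cos(-9.7°) = 3.145 m; N'_1 = 142·cos(-9.7°) − 8·3.145 = 114.8; c'Δl = 48.75; W sinα = -23.9
Slice 2: Δl = 2.6/cos3.7° = 2.605 m; N'_2 = 253·cos3.7° − 50·2.605 = 122.2; c'Δl = 40.38; W sinα = 16.3
Slice 3: Δl = 3.1/cos17.2° = 3.245 m; N'_3 = 271·cos17.2° − 16·3.245 = 207.0; c'Δl = 50.30; W sinα = 80.1
Slice 4: Δl = 2.0/cos30.3° = 2.316 m; N'_4 = 132·cos30.3° − 34·2.316 = 35.2; c'Δl = 35.90; W sinα = 66.6
Slice 5: Δl = 2.8/cos44.4° = 3.919 m; N'_5 = 87·cos44.4° − 3·3.919 = 50.4; c'Δl = 60.74; W sinα = 60.9
Σc'Δl = 236.1 kN/m; ΣN' = 529.6 kN/m; ΣW sinα = 200.0 kN/m
Resisting = 236.1 + 529.6·tan25.2° = 236.1 + 249.2 = 485.3 kN/m
FS = 485.3 / 200.0 = 2.426

FS = 2.43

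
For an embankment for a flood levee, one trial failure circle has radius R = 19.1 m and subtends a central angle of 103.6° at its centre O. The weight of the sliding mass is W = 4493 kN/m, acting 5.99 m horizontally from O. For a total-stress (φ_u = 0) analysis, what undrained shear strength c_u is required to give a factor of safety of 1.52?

FS = c_u·L_a·R / (W·d), so c_u = FS·W·d / (L_a·R).
Arc length L_a = R·θ = 19.1·(103.6°·π/180) = 19.1·1.8082 = 34.54 m
c_u = 1.52·4493·5.99 / (34.54·19.1) = 40907.9 / 659.64 = 62.02 kPa

c_u = 62.0 kPa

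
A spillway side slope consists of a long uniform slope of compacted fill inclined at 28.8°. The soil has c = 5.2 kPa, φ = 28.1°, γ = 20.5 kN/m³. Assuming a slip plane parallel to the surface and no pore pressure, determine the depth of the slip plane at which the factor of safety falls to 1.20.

z = 2.63 m

Setting FS = 1.20 in FS = [c + γz cos²β tanφ] / [γz sinβ cosβ] and solving for z:
z = c / [γ cosβ (FS·sinβ − cosβ·tanφ)]
  = 5.2 / [20.5·cos28.8°·(1.20·sin28.8° − cos28.8°·tan28.1°)]
  = 5.2 / [20.5·0.8763·(1.20·0.4818 − 0.8763·0.5340)]
  = 5.2 / 1.9797 = 2.627 m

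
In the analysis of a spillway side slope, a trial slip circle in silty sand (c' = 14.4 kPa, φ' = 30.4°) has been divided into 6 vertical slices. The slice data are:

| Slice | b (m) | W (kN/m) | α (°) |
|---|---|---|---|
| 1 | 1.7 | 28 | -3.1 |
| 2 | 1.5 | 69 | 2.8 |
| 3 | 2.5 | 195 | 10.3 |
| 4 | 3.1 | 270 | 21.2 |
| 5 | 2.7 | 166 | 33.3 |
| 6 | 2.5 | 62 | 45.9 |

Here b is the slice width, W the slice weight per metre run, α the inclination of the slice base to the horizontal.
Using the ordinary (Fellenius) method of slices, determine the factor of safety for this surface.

FS = 2.42

Ordinary method of slices: FS = Σ[c'·Δl_i + (W_i cosα_i)·tanφ'] / Σ W_i sinα_i, with Δl_i = b_i / cosα_i.
Slice 1: Δl = 1.7/cos(-3.1°) = 1.702 m; N'_1 = 28·cos(-3.1°) = 28.0; c'Δl = 24.52; W sinα = -1.5
Slice 2: Δl = 1.5/cos2.8° = 1.502 m; N'_2 = 69·cos2.8° = 68.9; c'Δl = 21.63; W sinα = 3.4
Slice 3: Δl = 2.5/cos10.3° = 2.541 m; N'_3 = 195·cos10.3° = 191.9; c'Δl = 36.59; W sinα = 34.9
Slice 4: Δl = 3.1/cos21.2° = 3.325 m; N'_4 = 270·cos21.2° = 251.7; c'Δl = 47.88; W sinα = 97.6
Slice 5: Δl = 2.7/cos33.3° = 3.230 m; N'_5 = 166·cos33.3° = 138.7; c'Δl = 46.52; W sinα = 91.1
Slice 6: Δl = 2.5/cos45.9° = 3.592 m; N'_6 = 62·cos45.9° = 43.1; c'Δl = 51.73; W sinα = 44.5
Σc'Δl = 228.9 kN/m; ΣN' = 722.4 kN/m; ΣW sinα = 270.0 kN/m
Resisting = 228.9 + 722.4·tan30.4° = 228.9 + 423.8 = 652.7 kN/m
FS = 652.7 / 270.0 = 2.417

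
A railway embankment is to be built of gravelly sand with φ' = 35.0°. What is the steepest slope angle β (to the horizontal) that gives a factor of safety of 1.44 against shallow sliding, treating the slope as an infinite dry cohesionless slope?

β = 25.9°

For an infinite dry cohesionless slope FS = tanφ'/tanβ, so tanβ = tanφ' / FS.
tanβ = tan35.0° / 1.44 = 0.7002 / 1.44 = 0.4863
β = arctan(0.4863) = 25.93°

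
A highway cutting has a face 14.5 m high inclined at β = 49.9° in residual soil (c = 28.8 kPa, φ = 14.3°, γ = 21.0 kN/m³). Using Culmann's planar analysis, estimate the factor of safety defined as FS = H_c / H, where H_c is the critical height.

FS = 1.50

H_c = (4c/γ) · sinβ cosφ / [1 − cos(β − φ)]
    = (4·28.8/21.0) · sin49.9°·cos14.3° / [1 − cos35.6°]
    = 5.486 · 0.7412 / 0.1869 = 21.76 m
FS = H_c / H = 21.76 / 14.5 = 1.500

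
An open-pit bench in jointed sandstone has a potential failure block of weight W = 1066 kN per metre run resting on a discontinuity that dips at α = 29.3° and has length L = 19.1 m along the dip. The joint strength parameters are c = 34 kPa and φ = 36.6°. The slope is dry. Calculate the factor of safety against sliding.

FS = 2.57

Resolving the block weight along and normal to the plane and applying the Mohr–Coulomb strength on the joint:
N' = W cosα = 1066·cos29.3° = 929.6 kN/m
Driving force T = W sinα = 1066·sin29.3° = 521.7 kN/m
Resisting force R = c·L + N'·tanφ = 34·19.1 + 929.6·tan36.6° = 649.4 + 690.4 = 1339.8 kN/m
FS = R / T = 1339.8 / 521.7 = 2.568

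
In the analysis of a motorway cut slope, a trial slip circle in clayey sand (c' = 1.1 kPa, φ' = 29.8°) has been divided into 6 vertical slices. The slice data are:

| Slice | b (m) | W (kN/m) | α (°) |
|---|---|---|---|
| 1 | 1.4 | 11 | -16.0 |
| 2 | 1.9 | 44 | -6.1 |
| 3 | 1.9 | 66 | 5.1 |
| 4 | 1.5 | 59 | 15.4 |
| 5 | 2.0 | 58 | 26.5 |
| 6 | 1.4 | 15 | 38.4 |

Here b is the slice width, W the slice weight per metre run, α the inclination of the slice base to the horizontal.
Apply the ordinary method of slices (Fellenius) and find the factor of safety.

FS = 3.05

Ordinary method of slices: FS = Σ[c'·Δl_i + (W_i cosα_i)·tanφ'] / Σ W_i sinα_i, with Δl_i = b_i / cosα_i.
Slice 1: Δl = 1.4/cos(-16.0°) = 1.456 m; N'_1 = 11·cos(-16.0°) = 10.6; c'Δl = 1.60; W sinα = -3.0
Slice 2: Δl = 1.9/cos(-6.1°) = 1.911 m; N'_2 = 44·cos(-6.1°) = 43.8; c'Δl = 2.10; W sinα = -4.7
Slice 3: Δl = 1.9/cos5.1° = 1.908 m; N'_3 = 66·cos5.1° = 65.7; c'Δl = 2.10; W sinα = 5.9
Slice 4: Δl = 1.5/cos15.4° = 1.556 m; N'_4 = 59·cos15.4° = 56.9; c'Δl = 1.71; W sinα = 15.7
Slice 5: Δl = 2.0/cos26.5° = 2.235 m; N'_5 = 58·cos26.5° = 51.9; c'Δl = 2.46; W sinα = 25.9
Slice 6: Δl = 1.4/cos38.4° = 1.786 m; N'_6 = 15·cos38.4° = 11.8; c'Δl = 1.97; W sinα = 9.3
Σc'Δl = 11.9 kN/m; ΣN' = 240.6 kN/m; ΣW sinα = 49.0 kN/m
Resisting = 11.9 + 240.6·tan29.8° = 11.9 + 137.8 = 149.7 kN/m
FS = 149.7 / 49.0 = 3.054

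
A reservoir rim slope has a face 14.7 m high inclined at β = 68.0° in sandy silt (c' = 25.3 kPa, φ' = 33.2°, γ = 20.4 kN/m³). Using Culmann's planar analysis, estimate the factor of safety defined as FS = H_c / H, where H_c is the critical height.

FS = 1.46

H_c = (4c'/γ) · sinβ cosφ' / [1 − cos(β − φ')]
    = (4·25.3/20.4) · sin68.0°·cos33.2° / [1 − cos34.8°]
    = 4.961 · 0.7758 / 0.1789 = 21.52 m
FS = H_c / H = 21.52 / 14.7 = 1.464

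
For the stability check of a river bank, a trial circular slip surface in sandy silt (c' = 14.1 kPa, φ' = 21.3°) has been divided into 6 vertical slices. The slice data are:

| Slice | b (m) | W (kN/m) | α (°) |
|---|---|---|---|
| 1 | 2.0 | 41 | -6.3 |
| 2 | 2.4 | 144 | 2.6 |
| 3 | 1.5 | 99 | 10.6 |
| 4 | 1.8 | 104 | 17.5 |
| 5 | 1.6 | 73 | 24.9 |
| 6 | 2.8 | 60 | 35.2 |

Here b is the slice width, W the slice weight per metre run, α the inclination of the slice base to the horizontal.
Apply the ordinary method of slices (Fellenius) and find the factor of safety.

FS = 3.23

Ordinary method of slices: FS = Σ[c'·Δl_i + (W_i cosα_i)·tanφ'] / Σ W_i sinα_i, with Δl_i = b_i / cosα_i.
Slice 1: Δl = 2.0/cos(-6.3°) = 2.012 m; N'_1 = 41·cos(-6.3°) = 40.8; c'Δl = 28.37; W sinα = -4.5
Slice 2: Δl = 2.4/cos2.6° = 2.402 m; N'_2 = 144·cos2.6° = 143.9; c'Δl = 33.87; W sinα = 6.5
Slice 3: Δl = 1.5/cos10.6° = 1.526 m; N'_3 = 99·cos10.6° = 97.3; c'Δl = 21.52; W sinα = 18.2
Slice 4: Δl = 1.8/cos17.5° = 1.887 m; N'_4 = 104·cos17.5° = 99.2; c'Δl = 26.61; W sinα = 31.3
Slice 5: Δl = 1.6/cos24.9° = 1.764 m; N'_5 = 73·cos24.9° = 66.2; c'Δl = 24.87; W sinα = 30.7
Slice 6: Δl = 2.8/cos35.2° = 3.427 m; N'_6 = 60·cos35.2° = 49.0; c'Δl = 48.31; W sinα = 34.6
Σc'Δl = 183.6 kN/m; ΣN' = 496.3 kN/m; ΣW sinα = 116.8 kN/m
Resisting = 183.6 + 496.3·tan21.3° = 183.6 + 193.5 = 377.1 kN/m
FS = 377.1 / 116.8 = 3.227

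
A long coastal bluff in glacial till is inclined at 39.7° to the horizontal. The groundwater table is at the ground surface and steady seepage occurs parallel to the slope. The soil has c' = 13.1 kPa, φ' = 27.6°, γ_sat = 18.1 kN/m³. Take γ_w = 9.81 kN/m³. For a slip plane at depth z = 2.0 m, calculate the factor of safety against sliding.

With seepage parallel to the slope and the water table at the surface, the effective normal stress on the slip plane uses the buoyant unit weight γ' = γ_sat − γ_w while the driving shear stress uses γ_sat:
FS = [c' + γ' z cos²β tanφ'] / [γ_sat z sinβ cosβ]
γ' = 18.1 − 9.81 = 8.29 kN/m³
Numerator = 13.1 + 8.29·2.0·cos²39.7°·tan27.6° = 13.1 + 8.29·2.0·0.5920·0.5228 = 18.231 kPa
Denominator = 18.1·2.0·sin39.7°·cos39.7° = 18.1·2.0·0.6388·0.7694 = 17.791 kPa
FS = 18.231 / 17.791 = 1.025

FS = 1.02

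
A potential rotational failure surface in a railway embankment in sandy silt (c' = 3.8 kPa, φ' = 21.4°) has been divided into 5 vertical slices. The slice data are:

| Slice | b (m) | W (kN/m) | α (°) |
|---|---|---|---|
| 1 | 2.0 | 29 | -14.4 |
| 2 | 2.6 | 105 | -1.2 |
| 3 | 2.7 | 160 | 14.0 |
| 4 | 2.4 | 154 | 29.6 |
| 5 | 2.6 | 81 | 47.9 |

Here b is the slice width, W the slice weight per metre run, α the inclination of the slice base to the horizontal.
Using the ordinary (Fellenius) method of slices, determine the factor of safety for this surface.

Ordinary method of slices: FS = Σ[c'·Δl_i + (W_i cosα_i)·tanφ'] / Σ W_i sinα_i, with Δl_i = b_i / cosα_i.
Slice 1: Δl = 2.0/cos(-14.4°) = 2.065 m; N'_1 = 29·cos(-14.4°) = 28.1; c'Δl = 7.85; W sinα = -7.2
Slice 2: Δl = 2.6/cos(-1.2°) = 2.601 m; N'_2 = 105·cos(-1.2°) = 105.0; c'Δl = 9.88; W sinα = -2.2
Slice 3: Δl = 2.7/cos14.0° = 2.783 m; N'_3 = 160·cos14.0° = 155.2; c'Δl = 10.57; W sinα = 38.7
Slice 4: Δl = 2.4/cos29.6° = 2.760 m; N'_4 = 154·cos29.6° = 133.9; c'Δl = 10.49; W sinα = 76.1
Slice 5: Δl = 2.6/cos47.9° = 3.878 m; N'_5 = 81·cos47.9° = 54.3; c'Δl = 14.74; W sinα = 60.1
Σc'Δl = 53.5 kN/m; ΣN' = 476.5 kN/m; ΣW sinα = 165.5 kN/m
Resisting = 53.5 + 476.5·tan21.4° = 53.5 + 186.7 = 240.3 kN/m
FS = 240.3 / 165.5 = 1.452

FS = 1.45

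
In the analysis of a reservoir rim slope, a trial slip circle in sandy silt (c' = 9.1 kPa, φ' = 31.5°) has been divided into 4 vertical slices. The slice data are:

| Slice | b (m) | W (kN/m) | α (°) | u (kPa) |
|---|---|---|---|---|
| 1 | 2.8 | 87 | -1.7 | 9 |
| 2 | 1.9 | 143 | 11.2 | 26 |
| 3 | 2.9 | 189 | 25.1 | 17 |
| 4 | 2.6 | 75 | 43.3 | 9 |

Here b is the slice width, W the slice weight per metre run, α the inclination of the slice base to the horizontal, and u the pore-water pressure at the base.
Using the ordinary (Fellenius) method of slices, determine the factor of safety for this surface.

FS = 1.80

Ordinary method of slices: FS = Σ[c'·Δl_i + (W_i cosα_i − u_i·Δl_i)·tanφ'] / Σ W_i sinα_i, with Δl_i = b_i / cosα_i.
Slice 1: Δl = 2.8/cos(-1.7°) = 2.801 m; N'_1 = 87·cos(-1.7°) − 9·2.801 = 61.8; c'Δl = 25.49; W sinα = -2.6
Slice 2: Δl = 1.9/cos11.2° = 1.937 m; N'_2 = 143·cos11.2° − 26·1.937 = 89.9; c'Δl = 17.63; W sinα = 27.8
Slice 3: Δl = 2.9/cos25.1° = 3.202 m; N'_3 = 189·cos25.1° − 17·3.202 = 116.7; c'Δl = 29.14; W sinα = 80.2
Slice 4: Δl = 2.6/cos43.3° = 3.573 m; N'_4 = 75·cos43.3° − 9·3.573 = 22.4; c'Δl = 32.51; W sinα = 51.4
Σc'Δl = 104.8 kN/m; ΣN' = 290.8 kN/m; ΣW sinα = 156.8 kN/m
Resisting = 104.8 + 290.8·tan31.5° = 104.8 + 178.2 = 283.0 kN/m
FS = 283.0 / 156.8 = 1.805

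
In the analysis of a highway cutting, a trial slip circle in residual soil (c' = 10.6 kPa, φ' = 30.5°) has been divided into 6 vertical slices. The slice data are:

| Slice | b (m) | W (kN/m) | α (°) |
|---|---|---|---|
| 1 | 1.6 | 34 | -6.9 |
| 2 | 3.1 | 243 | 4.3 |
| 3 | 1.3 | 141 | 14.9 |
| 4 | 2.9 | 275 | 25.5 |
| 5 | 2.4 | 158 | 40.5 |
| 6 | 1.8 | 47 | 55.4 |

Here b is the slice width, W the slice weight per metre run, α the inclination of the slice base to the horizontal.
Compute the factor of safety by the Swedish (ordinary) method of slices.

FS = 2.07

Ordinary method of slices: FS = Σ[c'·Δl_i + (W_i cosα_i)·tanφ'] / Σ W_i sinα_i, with Δl_i = b_i / cosα_i.
Slice 1: Δl = 1.6/cos(-6.9°) = 1.612 m; N'_1 = 34·cos(-6.9°) = 33.8; c'Δl = 17.08; W sinα = -4.1
Slice 2: Δl = 3.1/cos4.3° = 3.109 m; N'_2 = 243·cos4.3° = 242.3; c'Δl = 32.95; W sinα = 18.2
Slice 3: Δl = 1.3/cos14.9° = 1.345 m; N'_3 = 141·cos14.9° = 136.3; c'Δl = 14.26; W sinα = 36.3
Slice 4: Δl = 2.9/cos25.5° = 3.213 m; N'_4 = 275·cos25.5° = 248.2; c'Δl = 34.06; W sinα = 118.4
Slice 5: Δl = 2.4/cos40.5° = 3.156 m; N'_5 = 158·cos40.5° = 120.1; c'Δl = 33.46; W sinα = 102.6
Slice 6: Δl = 1.8/cos55.4° = 3.170 m; N'_6 = 47·cos55.4° = 26.7; c'Δl = 33.60; W sinα = 38.7
Σc'Δl = 165.4 kN/m; ΣN' = 807.4 kN/m; ΣW sinα = 310.1 kN/m
Resisting = 165.4 + 807.4·tan30.5° = 165.4 + 475.6 = 641.0 kN/m
FS = 641.0 / 310.1 = 2.067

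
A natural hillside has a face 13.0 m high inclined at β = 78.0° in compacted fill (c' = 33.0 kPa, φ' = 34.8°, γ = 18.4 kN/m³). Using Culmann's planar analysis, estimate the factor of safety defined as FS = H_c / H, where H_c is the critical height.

H_c = (4c'/γ) · sinβ cosφ' / [1 − cos(β − φ')]
    = (4·33.0/18.4) · sin78.0°·cos34.8° / [1 − cos43.2°]
    = 7.174 · 0.8032 / 0.2710 = 21.26 m
FS = H_c / H = 21.26 / 13.0 = 1.635

FS = 1.64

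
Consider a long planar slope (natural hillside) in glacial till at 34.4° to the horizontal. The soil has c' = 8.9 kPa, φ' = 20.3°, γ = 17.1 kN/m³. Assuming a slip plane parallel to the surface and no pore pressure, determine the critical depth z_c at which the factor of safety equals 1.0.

z_c = 2.43 m

Setting FS = 1.00 in FS = [c' + γz cos²β tanφ'] / [γz sinβ cosβ] and solving for z:
z = c' / [γ cosβ (FS·sinβ − cosβ·tanφ')]
  = 8.9 / [17.1·cos34.4°·(1.00·sin34.4° − cos34.4°·tan20.3°)]
  = 8.9 / [17.1·0.8251·(1.00·0.5650 − 0.8251·0.3699)]
  = 8.9 / 3.6649 = 2.428 m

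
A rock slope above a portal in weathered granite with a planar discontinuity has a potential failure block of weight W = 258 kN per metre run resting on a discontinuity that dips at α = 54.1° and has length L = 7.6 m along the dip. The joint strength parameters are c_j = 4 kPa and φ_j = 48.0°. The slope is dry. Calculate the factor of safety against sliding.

FS = 0.95

Resolving the block weight along and normal to the plane and applying the Mohr–Coulomb strength on the joint:
N' = W cosα = 258·cos54.1° = 151.3 kN/m
Driving force T = W sinα = 258·sin54.1° = 209.0 kN/m
Resisting force R = c_j·L + N'·tanφ_j = 4·7.6 + 151.3·tan48.0° = 30.4 + 168.0 = 198.4 kN/m
FS = R / T = 198.4 / 209.0 = 0.949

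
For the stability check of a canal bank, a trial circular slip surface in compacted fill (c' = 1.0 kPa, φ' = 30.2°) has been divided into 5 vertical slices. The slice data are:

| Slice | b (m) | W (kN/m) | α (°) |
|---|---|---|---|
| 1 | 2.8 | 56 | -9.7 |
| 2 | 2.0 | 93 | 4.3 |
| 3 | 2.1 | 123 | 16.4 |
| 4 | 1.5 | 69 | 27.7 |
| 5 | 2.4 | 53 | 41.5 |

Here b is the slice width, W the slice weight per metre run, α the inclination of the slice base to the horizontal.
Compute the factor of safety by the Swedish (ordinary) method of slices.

Ordinary method of slices: FS = Σ[c'·Δl_i + (W_i cosα_i)·tanφ'] / Σ W_i sinα_i, with Δl_i = b_i / cosα_i.
Slice 1: Δl = 2.8/cos(-9.7°) = 2.841 m; N'_1 = 56·cos(-9.7°) = 55.2; c'Δl = 2.84; W sinα = -9.4
Slice 2: Δl = 2.0/cos4.3° = 2.006 m; N'_2 = 93·cos4.3° = 92.7; c'Δl = 2.01; W sinα = 7.0
Slice 3: Δl = 2.1/cos16.4° = 2.189 m; N'_3 = 123·cos16.4° = 118.0; c'Δl = 2.19; W sinα = 34.7
Slice 4: Δl = 1.5/cos27.7° = 1.694 m; N'_4 = 69·cos27.7° = 61.1; c'Δl = 1.69; W sinα = 32.1
Slice 5: Δl = 2.4/cos41.5° = 3.204 m; N'_5 = 53·cos41.5° = 39.7; c'Δl = 3.20; W sinα = 35.1
Σc'Δl = 11.9 kN/m; ΣN' = 366.7 kN/m; ΣW sinα = 99.5 kN/m
Resisting = 11.9 + 366.7·tan30.2° = 11.9 + 213.4 = 225.4 kN/m
FS = 225.4 / 99.5 = 2.266

FS = 2.27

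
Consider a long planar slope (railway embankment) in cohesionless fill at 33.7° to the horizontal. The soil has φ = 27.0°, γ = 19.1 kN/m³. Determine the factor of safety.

FS = 0.76

For a dry cohesionless infinite slope the factor of safety is FS = tanφ / tanβ.
FS = tan27.0° / tan33.7° = 0.5095 / 0.6669 = 0.764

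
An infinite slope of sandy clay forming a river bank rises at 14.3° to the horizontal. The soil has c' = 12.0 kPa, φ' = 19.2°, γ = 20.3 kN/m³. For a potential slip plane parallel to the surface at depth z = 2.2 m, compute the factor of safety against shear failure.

FS = 2.49

For an infinite slope with a slip plane parallel to the surface (no pore pressure): FS = [c' + γz cos²β tanφ'] / [γz sinβ cosβ].
γz = 20.3·2.2 = 44.66 kN/m²
Numerator = 12.0 + 44.66·cos²14.3°·tan19.2° = 12.0 + 44.66·0.9390·0.3482 = 26.603 kPa
Denominator = 44.66·sin14.3°·cos14.3° = 44.66·0.2470·0.9690 = 10.689 kPa
FS = 26.603 / 10.689 = 2.489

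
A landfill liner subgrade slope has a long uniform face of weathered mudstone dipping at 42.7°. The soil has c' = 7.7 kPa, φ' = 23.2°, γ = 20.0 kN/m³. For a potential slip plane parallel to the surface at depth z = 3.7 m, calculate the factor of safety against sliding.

For an infinite slope with a slip plane parallel to the surface (no pore pressure): FS = [c' + γz cos²β tanφ'] / [γz sinβ cosβ].
γz = 20.0·3.7 = 74.00 kN/m²
Numerator = 7.7 + 74.00·cos²42.7°·tan23.2° = 7.7 + 74.00·0.5401·0.4286 = 24.830 kPa
Denominator = 74.00·sin42.7°·cos42.7° = 74.00·0.6782·0.7349 = 36.881 kPa
FS = 24.830 / 36.881 = 0.673

FS = 0.67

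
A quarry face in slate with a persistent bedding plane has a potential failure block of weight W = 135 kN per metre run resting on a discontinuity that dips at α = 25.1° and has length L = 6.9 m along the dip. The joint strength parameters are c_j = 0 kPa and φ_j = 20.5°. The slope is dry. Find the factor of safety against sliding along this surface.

FS = 0.80

Resolving the block weight along and normal to the plane and applying the Mohr–Coulomb strength on the joint:
N' = W cosα = 135·cos25.1° = 122.3 kN/m
Driving force T = W sinα = 135·sin25.1° = 57.3 kN/m
Resisting force R = c_j·L + N'·tanφ_j = 0·6.9 + 122.3·tan20.5° = 0.0 + 45.7 = 45.7 kN/m
FS = R / T = 45.7 / 57.3 = 0.798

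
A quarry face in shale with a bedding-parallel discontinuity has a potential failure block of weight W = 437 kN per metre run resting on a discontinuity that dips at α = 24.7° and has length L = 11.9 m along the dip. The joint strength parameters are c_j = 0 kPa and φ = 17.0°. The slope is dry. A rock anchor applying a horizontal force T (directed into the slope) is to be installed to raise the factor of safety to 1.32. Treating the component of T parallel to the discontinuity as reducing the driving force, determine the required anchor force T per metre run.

T = 90 kN/m

Resolving forces along and normal to the sliding plane, with the horizontal anchor force T adding T·sinα to the effective normal force and T·cosα acting up the plane against the driving force:
FS = [c_jL + (W cosα + T sinα) tanφ] / [W sinα − T cosα]
Without the anchor: N' = 397.0 kN/m, driving T_d = 182.6 kN/m, resisting R = 0·11.9 + 397.0·tan17.0° = 121.4 kN/m, FS = 0.66.
Setting FS = 1.32 and solving for T:
1.32·(182.6 − T cos24.7°) = 121.4 + T sin24.7°·tan17.0°
T·(sin24.7°·tan17.0° + 1.32·cos24.7°) = 1.32·182.6 − 121.4
T·(0.4179·0.3057 + 1.32·0.9085) = 241.0 − 121.4 = 119.7
T·1.3270 = 119.7
T = 90.2 kN/m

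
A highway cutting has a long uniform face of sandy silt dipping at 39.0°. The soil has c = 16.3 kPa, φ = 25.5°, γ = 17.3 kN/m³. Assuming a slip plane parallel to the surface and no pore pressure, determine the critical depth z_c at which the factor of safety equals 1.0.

z_c = 4.69 m

Setting FS = 1.00 in FS = [c + γz cos²β tanφ] / [γz sinβ cosβ] and solving for z:
z = c / [γ cosβ (FS·sinβ − cosβ·tanφ)]
  = 16.3 / [17.3·cos39.0°·(1.00·sin39.0° − cos39.0°·tan25.5°)]
  = 16.3 / [17.3·0.7771·(1.00·0.6293 − 0.7771·0.4770)]
  = 16.3 / 3.4773 = 4.688 m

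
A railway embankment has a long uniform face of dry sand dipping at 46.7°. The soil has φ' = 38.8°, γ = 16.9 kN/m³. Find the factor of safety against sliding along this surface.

FS = 0.76

For a dry cohesionless infinite slope the factor of safety is FS = tanφ' / tanβ.
FS = tan38.8° / tan46.7° = 0.8040 / 1.0612 = 0.758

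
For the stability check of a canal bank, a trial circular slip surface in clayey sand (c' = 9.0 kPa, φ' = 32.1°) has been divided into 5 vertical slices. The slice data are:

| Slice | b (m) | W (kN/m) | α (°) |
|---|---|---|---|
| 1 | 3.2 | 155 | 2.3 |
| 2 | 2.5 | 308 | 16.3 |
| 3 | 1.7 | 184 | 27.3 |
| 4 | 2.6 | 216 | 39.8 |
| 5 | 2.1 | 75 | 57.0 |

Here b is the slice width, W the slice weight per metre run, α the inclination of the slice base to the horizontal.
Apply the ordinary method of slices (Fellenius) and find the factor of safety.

FS = 1.72

Ordinary method of slices: FS = Σ[c'·Δl_i + (W_i cosα_i)·tanφ'] / Σ W_i sinα_i, with Δl_i = b_i / cosα_i.
Slice 1: Δl = 3.2/cos2.3° = 3.203 m; N'_1 = 155·cos2.3° = 154.9; c'Δl = 28.82; W sinα = 6.2
Slice 2: Δl = 2.5/cos16.3° = 2.605 m; N'_2 = 308·cos16.3° = 295.6; c'Δl = 23.44; W sinα = 86.4
Slice 3: Δl = 1.7/cos27.3° = 1.913 m; N'_3 = 184·cos27.3° = 163.5; c'Δl = 17.22; W sinα = 84.4
Slice 4: Δl = 2.6/cos39.8° = 3.384 m; N'_4 = 216·cos39.8° = 165.9; c'Δl = 30.46; W sinα = 138.3
Slice 5: Δl = 2.1/cos57.0° = 3.856 m; N'_5 = 75·cos57.0° = 40.8; c'Δl = 34.70; W sinα = 62.9
Σc'Δl = 134.6 kN/m; ΣN' = 820.8 kN/m; ΣW sinα = 378.2 kN/m
Resisting = 134.6 + 820.8·tan32.1° = 134.6 + 514.9 = 649.5 kN/m
FS = 649.5 / 378.2 = 1.717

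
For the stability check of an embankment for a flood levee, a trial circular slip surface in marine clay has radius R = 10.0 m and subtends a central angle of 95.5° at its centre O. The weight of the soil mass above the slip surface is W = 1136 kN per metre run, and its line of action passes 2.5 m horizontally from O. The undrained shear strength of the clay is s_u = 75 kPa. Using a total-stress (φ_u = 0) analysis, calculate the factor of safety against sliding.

FS = 4.40

Taking moments about the centre O, the resisting moment is provided by the undrained shear strength acting along the arc:
Arc length L_a = R·θ = 10.0·(95.5°·π/180) = 10.0·1.6668 = 16.67 m
M_R = s_u·L_a·R = 75·16.67·10.0 = 12500.9 kN·m/m
M_D = W·d = 1136·2.5 = 2840.0 kN·m/m
FS = M_R / M_D = 12500.9 / 2840.0 = 4.402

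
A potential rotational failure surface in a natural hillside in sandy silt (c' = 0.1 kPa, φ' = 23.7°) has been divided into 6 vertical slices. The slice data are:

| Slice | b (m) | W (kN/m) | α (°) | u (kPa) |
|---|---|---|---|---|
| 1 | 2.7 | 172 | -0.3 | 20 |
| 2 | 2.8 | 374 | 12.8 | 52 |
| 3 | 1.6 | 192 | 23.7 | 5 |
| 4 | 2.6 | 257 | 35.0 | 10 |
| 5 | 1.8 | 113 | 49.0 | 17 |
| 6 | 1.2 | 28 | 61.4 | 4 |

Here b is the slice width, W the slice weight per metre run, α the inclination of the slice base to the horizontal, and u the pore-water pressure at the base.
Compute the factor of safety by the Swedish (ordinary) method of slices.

FS = 0.75

Ordinary method of slices: FS = Σ[c'·Δl_i + (W_i cosα_i − u_i·Δl_i)·tanφ'] / Σ W_i sinα_i, with Δl_i = b_i / cosα_i.
Slice 1: Δl = 2.7/cos(-0.3°) = 2.700 m; N'_1 = 172·cos(-0.3°) − 20·2.700 = 118.0; c'Δl = 0.27; W sinα = -0.9
Slice 2: Δl = 2.8/cos12.8° = 2.871 m; N'_2 = 374·cos12.8° − 52·2.871 = 215.4; c'Δl = 0.29; W sinα = 82.9
Slice 3: Δl = 1.6/cos23.7° = 1.747 m; N'_3 = 192·cos23.7° − 5·1.747 = 167.1; c'Δl = 0.17; W sinα = 77.2
Slice 4: Δl = 2.6/cos35.0° = 3.174 m; N'_4 = 257·cos35.0° − 10·3.174 = 178.8; c'Δl = 0.32; W sinα = 147.4
Slice 5: Δl = 1.8/cos49.0° = 2.744 m; N'_5 = 113·cos49.0° − 17·2.744 = 27.5; c'Δl = 0.27; W sinα = 85.3
Slice 6: Δl = 1.2/cos61.4° = 2.507 m; N'_6 = 28·cos61.4° − 4·2.507 = 3.4; c'Δl = 0.25; W sinα = 24.6
Σc'Δl = 1.6 kN/m; ΣN' = 710.1 kN/m; ΣW sinα = 416.4 kN/m
Resisting = 1.6 + 710.1·tan23.7° = 1.6 + 311.7 = 313.3 kN/m
FS = 313.3 / 416.4 = 0.752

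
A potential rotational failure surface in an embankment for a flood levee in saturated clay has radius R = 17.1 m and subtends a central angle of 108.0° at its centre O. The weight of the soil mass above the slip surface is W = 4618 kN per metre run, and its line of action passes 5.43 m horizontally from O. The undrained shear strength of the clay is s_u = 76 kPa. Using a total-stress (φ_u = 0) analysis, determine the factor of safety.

Taking moments about the centre O, the resisting moment is provided by the undrained shear strength acting along the arc:
Arc length L_a = R·θ = 17.1·(108.0°·π/180) = 17.1·1.8850 = 32.23 m
M_R = s_u·L_a·R = 76·32.23·17.1 = 41889.7 kN·m/m
M_D = W·d = 4618·5.43 = 25075.7 kN·m/m
FS = M_R / M_D = 41889.7 / 25075.7 = 1.671

FS = 1.67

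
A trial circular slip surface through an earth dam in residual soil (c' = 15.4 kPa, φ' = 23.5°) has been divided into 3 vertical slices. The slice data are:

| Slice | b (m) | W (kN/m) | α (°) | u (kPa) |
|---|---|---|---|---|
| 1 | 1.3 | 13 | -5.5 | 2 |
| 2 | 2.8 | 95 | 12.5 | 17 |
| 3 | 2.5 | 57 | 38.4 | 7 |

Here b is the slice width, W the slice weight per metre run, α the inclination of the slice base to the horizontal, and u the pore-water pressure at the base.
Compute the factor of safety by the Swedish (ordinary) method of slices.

Ordinary method of slices: FS = Σ[c'·Δl_i + (W_i cosα_i − u_i·Δl_i)·tanφ'] / Σ W_i sinα_i, with Δl_i = b_i / cosα_i.
Slice 1: Δl = 1.3/cos(-5.5°) = 1.306 m; N'_1 = 13·cos(-5.5°) − 2·1.306 = 10.3; c'Δl = 20.11; W sinα = -1.2
Slice 2: Δl = 2.8/cos12.5° = 2.868 m; N'_2 = 95·cos12.5° − 17·2.868 = 44.0; c'Δl = 44.17; W sinα = 20.6
Slice 3: Δl = 2.5/cos38.4° = 3.190 m; N'_3 = 57·cos38.4° − 7·3.190 = 22.3; c'Δl = 49.13; W sinα = 35.4
Σc'Δl = 113.4 kN/m; ΣN' = 76.7 kN/m; ΣW sinα = 54.7 kN/m
Resisting = 113.4 + 76.7·tan23.5° = 113.4 + 33.3 = 146.7 kN/m
FS = 146.7 / 54.7 = 2.682

FS = 2.68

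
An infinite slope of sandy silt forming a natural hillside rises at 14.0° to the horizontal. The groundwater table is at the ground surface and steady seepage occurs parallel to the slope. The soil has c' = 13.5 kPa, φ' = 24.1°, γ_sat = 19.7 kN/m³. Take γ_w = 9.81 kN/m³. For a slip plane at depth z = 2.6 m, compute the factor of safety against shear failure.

FS = 2.02

With seepage parallel to the slope and the water table at the surface, the effective normal stress on the slip plane uses the buoyant unit weight γ' = γ_sat − γ_w while the driving shear stress uses γ_sat:
FS = [c' + γ' z cos²β tanφ'] / [γ_sat z sinβ cosβ]
γ' = 19.7 − 9.81 = 9.89 kN/m³
Numerator = 13.5 + 9.89·2.6·cos²14.0°·tan24.1° = 13.5 + 9.89·2.6·0.9415·0.4473 = 24.329 kPa
Denominator = 19.7·2.6·sin14.0°·cos14.0° = 19.7·2.6·0.2419·0.9703 = 12.023 kPa
FS = 24.329 / 12.023 = 2.024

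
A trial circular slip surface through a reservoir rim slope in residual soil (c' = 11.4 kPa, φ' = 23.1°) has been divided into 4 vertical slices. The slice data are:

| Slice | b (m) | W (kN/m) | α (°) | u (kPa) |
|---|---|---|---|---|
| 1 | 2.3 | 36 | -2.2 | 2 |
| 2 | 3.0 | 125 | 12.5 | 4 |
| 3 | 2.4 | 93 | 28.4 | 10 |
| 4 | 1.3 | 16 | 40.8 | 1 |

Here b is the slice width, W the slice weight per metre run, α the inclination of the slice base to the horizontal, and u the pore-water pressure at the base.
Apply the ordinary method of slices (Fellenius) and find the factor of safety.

FS = 2.49

Ordinary method of slices: FS = Σ[c'·Δl_i + (W_i cosα_i − u_i·Δl_i)·tanφ'] / Σ W_i sinα_i, with Δl_i = b_i / cosα_i.
Slice 1: Δl = 2.3/cos(-2.2°) = 2.302 m; N'_1 = 36·cos(-2.2°) − 2·2.302 = 31.4; c'Δl = 26.24; W sinα = -1.4
Slice 2: Δl = 3.0/cos12.5° = 3.073 m; N'_2 = 125·cos12.5° − 4·3.073 = 109.7; c'Δl = 35.03; W sinα = 27.1
Slice 3: Δl = 2.4/cos28.4° = 2.728 m; N'_3 = 93·cos28.4° − 10·2.728 = 54.5; c'Δl = 31.10; W sinα = 44.2
Slice 4: Δl = 1.3/cos40.8° = 1.717 m; N'_4 = 16·cos40.8° − 1·1.717 = 10.4; c'Δl = 19.58; W sinα = 10.5
Σc'Δl = 112.0 kN/m; ΣN' = 206.0 kN/m; ΣW sinα = 80.4 kN/m
Resisting = 112.0 + 206.0·tan23.1° = 112.0 + 87.9 = 199.8 kN/m
FS = 199.8 / 80.4 = 2.487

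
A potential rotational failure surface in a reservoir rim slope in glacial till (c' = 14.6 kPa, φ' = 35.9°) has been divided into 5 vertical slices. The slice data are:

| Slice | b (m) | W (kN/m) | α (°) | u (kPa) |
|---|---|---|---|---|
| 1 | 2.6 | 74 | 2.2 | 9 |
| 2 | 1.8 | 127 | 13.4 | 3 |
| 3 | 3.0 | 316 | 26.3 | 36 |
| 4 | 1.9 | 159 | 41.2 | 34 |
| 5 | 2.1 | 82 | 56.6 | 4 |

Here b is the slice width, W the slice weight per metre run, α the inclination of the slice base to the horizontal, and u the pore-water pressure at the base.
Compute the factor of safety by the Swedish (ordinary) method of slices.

Ordinary method of slices: FS = Σ[c'·Δl_i + (W_i cosα_i − u_i·Δl_i)·tanφ'] / Σ W_i sinα_i, with Δl_i = b_i / cosα_i.
Slice 1: Δl = 2.6/cos2.2° = 2.602 m; N'_1 = 74·cos2.2° − 9·2.602 = 50.5; c'Δl = 37.99; W sinα = 2.8
Slice 2: Δl = 1.8/cos13.4° = 1.850 m; N'_2 = 127·cos13.4° − 3·1.850 = 118.0; c'Δl = 27.02; W sinα = 29.4
Slice 3: Δl = 3.0/cos26.3° = 3.346 m; N'_3 = 316·cos26.3° − 36·3.346 = 162.8; c'Δl = 48.86; W sinα = 140.0
Slice 4: Δl = 1.9/cos41.2° = 2.525 m; N'_4 = 159·cos41.2° − 34·2.525 = 33.8; c'Δl = 36.87; W sinα = 104.7
Slice 5: Δl = 2.1/cos56.6° = 3.815 m; N'_5 = 82·cos56.6° − 4·3.815 = 29.9; c'Δl = 55.70; W sinα = 68.5
Σc'Δl = 206.4 kN/m; ΣN' = 395.0 kN/m; ΣW sinα = 345.5 kN/m
Resisting = 206.4 + 395.0·tan35.9° = 206.4 + 285.9 = 492.4 kN/m
FS = 492.4 / 345.5 = 1.425

FS = 1.43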